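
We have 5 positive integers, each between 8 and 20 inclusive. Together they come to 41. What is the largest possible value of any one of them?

To make one integer as large as possible, make the other 4 as small as possible.
The other 4 contribute at least 4 × 8 = 32, leaving at most 41 − 32 = 9.
Since 9 ≤ 20, this is achievable: one at 9 and 4 at 8.

9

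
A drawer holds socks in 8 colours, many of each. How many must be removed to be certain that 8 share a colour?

57

You could draw 7 of every colour without reaching 8 of any — 56 in all.
One more forces 8 of some colour, so 56 + 1 = 57.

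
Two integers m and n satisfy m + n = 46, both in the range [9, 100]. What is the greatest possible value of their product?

529

For a fixed sum, the product mn is largest when m and n are as close as possible.
Taking m = 23 and n = 23 (both in [9, 100]) gives mn = 529.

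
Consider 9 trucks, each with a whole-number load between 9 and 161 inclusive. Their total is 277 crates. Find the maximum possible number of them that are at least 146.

Suppose k of them are at least 146. Those contribute at least 146 each and the other 9 − k at least 9 each.
So the total is at least 146k + 9(9 − k) = 81 + 137k. This must be ≤ 277, giving k ≤ 1.
k = 1 is achieved by 1 value at 146 and 8 at 9, total 218; add 59 to one value (staying below 146) to reach 277.

1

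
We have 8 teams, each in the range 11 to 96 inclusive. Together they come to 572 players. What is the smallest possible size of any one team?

11

Minimizing one value means maximizing the remaining 7.
The other 7 can take up 7 × 96 = 672 ≥ 572 − 11, so one team can sit at its floor of 11.
Achievable: one at 11 and the other 7 totalling 561, which fits since 7 × 11 ≤ 561 ≤ 7 × 96.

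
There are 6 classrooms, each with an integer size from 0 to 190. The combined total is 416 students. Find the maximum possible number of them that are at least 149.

With k values at 149 or above and the rest at least 0, the sum is at least 0 + 149k.
Since the sum is 416, we need 149k ≤ 416, i.e. k ≤ 2.
k = 2 is achieved by 2 values at 149 and 4 at 0, total 298; add 118 to one value (staying below 149) to reach 416.

2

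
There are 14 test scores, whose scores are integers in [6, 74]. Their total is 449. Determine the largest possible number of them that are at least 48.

8

With k values at 48 or above and the rest at least 6, the sum is at least 84 + 42k.
Since the sum is 449, we need 42k ≤ 365, i.e. k ≤ 8.
k = 8 is achieved by 8 values at 48 and 6 at 6, total 420; add 29 to one value (staying below 48) to reach 449.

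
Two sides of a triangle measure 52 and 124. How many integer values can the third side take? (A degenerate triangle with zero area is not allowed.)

The triangle inequality gives |52 − 124| < c < 52 + 124, i.e. 72 < c < 176.
So c can be any integer from 73 to 175: 103 values.

103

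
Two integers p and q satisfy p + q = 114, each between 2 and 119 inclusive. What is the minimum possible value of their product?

Since p + q is fixed, pushing one of them to its bound minimizes the product.
At the endpoint p = 2, q = 114 − 2 = 112, so pq = 2 × 112 = 224.

224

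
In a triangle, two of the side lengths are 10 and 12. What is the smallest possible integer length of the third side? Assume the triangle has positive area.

3

The third side must exceed |10 − 12| = 2.
The smallest integer above 2 is 3.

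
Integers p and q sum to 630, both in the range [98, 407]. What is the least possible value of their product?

For a fixed sum, pq is smallest when p and q are as far apart as possible.
The extreme feasible split is p = 223, q = 407, giving pq = 90761.

90761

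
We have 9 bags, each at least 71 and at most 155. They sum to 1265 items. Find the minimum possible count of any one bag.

71

Minimizing one value means maximizing the remaining 8.
The other 8 can take up 8 × 155 = 1240 ≥ 1265 − 71, so one bag can sit at its floor of 71.
Achievable: one at 71 and the other 8 totalling 1194, which fits since 8 × 71 ≤ 1194 ≤ 8 × 155.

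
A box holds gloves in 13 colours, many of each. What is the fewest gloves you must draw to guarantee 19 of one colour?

235

You could draw 18 of every colour without reaching 19 of any — 234 in all.
One more forces 19 of some colour, so 234 + 1 = 235.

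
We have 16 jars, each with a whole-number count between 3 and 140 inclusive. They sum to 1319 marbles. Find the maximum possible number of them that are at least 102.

12

Suppose k of them are at least 102. Those contribute at least 102 each and the other 16 − k at least 3 each.
So the total is at least 102k + 3(16 − k) = 48 + 99k. This must be ≤ 1319, giving k ≤ 12.
k = 12 is achieved by 12 values at 102 and 4 at 3, total 1236; add 83 to one value (staying below 102) to reach 1319.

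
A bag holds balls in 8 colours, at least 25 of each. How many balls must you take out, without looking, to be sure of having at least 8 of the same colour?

In the worst case you draw 7 of each of the 8 colours: 8 × 7 = 56.
One more forces 8 of some colour, so 56 + 1 = 57.

57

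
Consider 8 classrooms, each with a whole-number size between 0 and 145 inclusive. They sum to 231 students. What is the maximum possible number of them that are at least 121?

1

Suppose k of them are at least 121. Those contribute at least 121 each and the other 8 − k at least 0 each.
So the total is at least 121k + 0(8 − k) = 0 + 121k. This must be ≤ 231, giving k ≤ 1.
k = 1 is achieved by 1 value at 121 and 7 at 0, total 121; add 110 to one value (staying below 121) to reach 231.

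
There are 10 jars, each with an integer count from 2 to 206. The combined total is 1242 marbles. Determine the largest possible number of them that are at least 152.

Suppose k of them are at least 152. Those contribute at least 152 each and the other 10 − k at least 2 each.
So the total is at least 152k + 2(10 − k) = 20 + 150k. This must be ≤ 1242, giving k ≤ 8.
k = 8 is achieved by 8 values at 152 and 2 at 2, total 1220; add 22 to one value (staying below 152) to reach 1242.

8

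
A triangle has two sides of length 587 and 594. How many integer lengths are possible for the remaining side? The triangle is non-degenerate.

1173

The triangle inequality gives |587 − 594| < c < 587 + 594, i.e. 7 < c < 1181.
So c can be any integer from 8 to 1180: 1173 values.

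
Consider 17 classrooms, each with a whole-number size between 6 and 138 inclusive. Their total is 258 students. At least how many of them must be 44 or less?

Let j be the number exceeding 44. Then the total is ≥ 45·j + 6·(17 − j) = 102 + 39j.
So 39j ≤ 156 and j ≤ 4; hence at least 17 − 4 = 13 are ≤ 44.
Exactly 13 works: 13 values at 6 and 4 at 45 total 258.

13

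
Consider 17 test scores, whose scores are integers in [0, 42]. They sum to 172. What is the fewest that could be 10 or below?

Let j be the number exceeding 10. Then the total is ≥ 11·j + 0·(17 − j) = 0 + 11j.
So 11j ≤ 172 and j ≤ 15; hence at least 17 − 15 = 2 are ≤ 10.
Exactly 2 works: 2 values at 0 and 15 at 11 total 165; raise one of the low values by 7 (still ≤ 10) to hit 172.

2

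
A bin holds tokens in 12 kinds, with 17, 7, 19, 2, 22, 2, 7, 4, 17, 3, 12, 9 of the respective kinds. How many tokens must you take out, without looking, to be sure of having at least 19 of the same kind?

117

In the worst case you take as many as possible of each kind without reaching 19: 17 + 7 + 18 + 2 + 18 + 2 + 7 + 4 + 17 + 3 + 12 + 9 = 116.
The next one must give 19 of some kind, so 116 + 1 = 117.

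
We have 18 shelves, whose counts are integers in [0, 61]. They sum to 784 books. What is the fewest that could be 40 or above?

Each value short of 40 is at most 39, costing at least 61 − 39 = 22 against the maximum total of 1098.
We can afford to lose at most 1098 − 784 = 314, so at most ⌊314/22⌋ = 14 fall short, and at least 4 are ≥ 40.
Exactly 4 works: 4 values at 61 and 14 at 39 total 790; lower one of the high values by 6 (still ≥ 40) to hit 784.

4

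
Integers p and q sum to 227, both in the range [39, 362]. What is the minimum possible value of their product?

7332

pq = p(227 − p) is concave in p, so over [39, 188] it is minimized at an endpoint.
The extreme feasible split is p = 39, q = 188, giving pq = 7332.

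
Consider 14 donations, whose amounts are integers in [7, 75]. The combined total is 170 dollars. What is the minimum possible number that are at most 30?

11

If only k of them are at most 30, the other 14 − k are at least 31, so the total is at least (14 − k)·31 + k·7.
This is ≤ 170, so (14 − k)·31 + 7k ≤ 170, which gives k ≥ 11.
Exactly 11 works: 11 values at 7 and 3 at 31 total 170.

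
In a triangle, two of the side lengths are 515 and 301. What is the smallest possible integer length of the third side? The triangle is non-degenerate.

The third side must exceed |515 − 301| = 214.
The smallest integer above 214 is 215.

215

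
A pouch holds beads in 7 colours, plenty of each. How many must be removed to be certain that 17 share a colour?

113

You could draw 16 of every colour without reaching 17 of any — 112 in all.
One more forces 17 of some colour, so 112 + 1 = 113.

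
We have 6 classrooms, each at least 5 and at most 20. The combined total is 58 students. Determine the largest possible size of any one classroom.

20

Maximizing one value means minimizing the remaining 5.
The other 5 contribute at least 5 × 5 = 25, leaving at most 58 − 25 = 33.
But each classroom is capped at 20, so the maximum is 20.
Achievable: one at 20 and the other 5 totalling 38, which fits since 5 × 5 ≤ 38 ≤ 5 × 20.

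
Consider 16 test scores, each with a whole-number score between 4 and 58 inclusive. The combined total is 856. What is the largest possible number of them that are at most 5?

Each value at 5 or below falls at least 58 − 5 = 53 short of the ceiling 58.
The ceiling total is 16 × 58 = 928, and we need 856, so at most ⌊(928 − 856)/53⌋ = 1 can be that low.
k = 1 is achieved by 1 value at 5 and 15 at 58, total 875; lower one of the 58's by 19 (still > 5) to reach 856.

1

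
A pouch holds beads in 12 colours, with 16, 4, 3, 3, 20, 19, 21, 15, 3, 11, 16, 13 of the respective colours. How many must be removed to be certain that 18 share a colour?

In the worst case you take as many as possible of each colour without reaching 18: 16 + 4 + 3 + 3 + 17 + 17 + 17 + 15 + 3 + 11 + 16 + 13 = 135.
The next one must give 18 of some colour, so 135 + 1 = 136.

136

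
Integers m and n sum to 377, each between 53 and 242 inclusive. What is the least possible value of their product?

mn = m(377 − m) is concave in m, so over [135, 242] it is minimized at an endpoint.
The extreme feasible split is m = 135, n = 242, giving mn = 32670.

32670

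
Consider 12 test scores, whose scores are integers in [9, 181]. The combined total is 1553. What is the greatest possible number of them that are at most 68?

5

Each value at 68 or below falls at least 181 − 68 = 113 short of the ceiling 181.
The ceiling total is 12 × 181 = 2172, and we need 1553, so at most ⌊(2172 − 1553)/113⌋ = 5 can be that low.
k = 5 is achieved by 5 values at 68 and 7 at 181, total 1607; lower one of the 181's by 54 (still > 68) to reach 1553.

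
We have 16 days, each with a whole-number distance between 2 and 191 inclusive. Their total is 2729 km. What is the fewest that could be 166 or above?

If only k of them are at least 166, the other 16 − k are at most 165, so the total is at most k·191 + (16 − k)·165.
This must reach 2729, so k·191 + (16 − k)·165 ≥ 2729, giving k ≥ 4.
Exactly 4 works: 4 values at 191 and 12 at 165 total 2744; lower one of the high values by 15 (still ≥ 166) to hit 2729.

4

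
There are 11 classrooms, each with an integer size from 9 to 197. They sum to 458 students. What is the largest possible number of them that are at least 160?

2

With k values at 160 or above and the rest at least 9, the sum is at least 99 + 151k.
Since the sum is 458, we need 151k ≤ 359, i.e. k ≤ 2.
k = 2 is achieved by 2 values at 160 and 9 at 9, total 401; add 57 to one value (staying below 160) to reach 458.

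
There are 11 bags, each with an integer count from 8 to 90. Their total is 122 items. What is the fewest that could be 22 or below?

If only k of them are at most 22, the other 11 − k are at least 23, so the total is at least (11 − k)·23 + k·8.
This is ≤ 122, so (11 − k)·23 + 8k ≤ 122, which gives k ≥ 9.
Exactly 9 works: 9 values at 8 and 2 at 23 total 118; raise one of the low values by 4 (still ≤ 22) to hit 122.

9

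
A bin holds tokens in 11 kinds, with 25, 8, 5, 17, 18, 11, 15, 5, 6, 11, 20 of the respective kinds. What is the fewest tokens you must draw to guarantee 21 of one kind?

137

In the worst case you take as many as possible of each kind without reaching 21: 20 + 8 + 5 + 17 + 18 + 11 + 15 + 5 + 6 + 11 + 20 = 136.
The next one must give 21 of some kind, so 136 + 1 = 137.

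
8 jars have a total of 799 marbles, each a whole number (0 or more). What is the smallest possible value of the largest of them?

100

The average is 799/8 > 99, so not all 8 can be 99 or less; the largest is ≥ 100.
Equality holds with 7 values of 100 and 1 value of 99.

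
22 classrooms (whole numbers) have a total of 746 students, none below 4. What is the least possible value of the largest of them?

The 22 values sum to 746, so their maximum is at least ⌈746/22⌉ = 34.
Taking 2 copies of 33 and 20 copies of 34 gives exactly 746, so 34 is attained.

34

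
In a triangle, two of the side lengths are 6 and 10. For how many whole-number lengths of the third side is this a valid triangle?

The triangle inequality gives |6 − 10| < c < 6 + 10, i.e. 4 < c < 16.
So c can be any integer from 5 to 15: 11 values.

11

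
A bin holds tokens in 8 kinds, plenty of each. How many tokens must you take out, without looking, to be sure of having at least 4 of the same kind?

25

You could draw 3 of every kind without reaching 4 of any — 24 in all.
One more forces 4 of some kind, so 24 + 1 = 25.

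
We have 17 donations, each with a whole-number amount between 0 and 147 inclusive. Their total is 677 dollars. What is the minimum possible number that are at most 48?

4

Let j be the number exceeding 48. Then the total is ≥ 49·j + 0·(17 − j) = 0 + 49j.
So 49j ≤ 677 and j ≤ 13; hence at least 17 − 13 = 4 are ≤ 48.
Exactly 4 works: 4 values at 0 and 13 at 49 total 637; raise one of the low values by 40 (still ≤ 48) to hit 677.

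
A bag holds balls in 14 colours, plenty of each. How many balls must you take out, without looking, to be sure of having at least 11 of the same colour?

141

In the worst case you draw 10 of each of the 14 colours: 14 × 10 = 140.
One more forces 11 of some colour, so 140 + 1 = 141.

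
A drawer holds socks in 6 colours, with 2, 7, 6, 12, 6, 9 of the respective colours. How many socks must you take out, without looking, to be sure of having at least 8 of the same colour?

In the worst case you take as many as possible of each colour without reaching 8: 2 + 7 + 6 + 7 + 6 + 7 = 35.
The next one must give 8 of some colour, so 35 + 1 = 36.

36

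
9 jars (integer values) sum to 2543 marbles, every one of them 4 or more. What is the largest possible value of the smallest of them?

If every one of the 9 were at least 283, the total would be at least 9 × 283 = 2547 > 2543.
Taking 4 copies of 282 and 5 copies of 283 gives exactly 2543, so 282 is attained.

282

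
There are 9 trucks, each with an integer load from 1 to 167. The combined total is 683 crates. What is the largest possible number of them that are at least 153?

With k values at 153 or above and the rest at least 1, the sum is at least 9 + 152k.
Since the sum is 683, we need 152k ≤ 674, i.e. k ≤ 4.
k = 4 is achieved by 4 values at 153 and 5 at 1, total 617; add 66 to one value (staying below 153) to reach 683.

4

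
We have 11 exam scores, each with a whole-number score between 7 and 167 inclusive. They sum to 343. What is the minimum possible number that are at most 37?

If only k of them are at most 37, the other 11 − k are at least 38, so the total is at least (11 − k)·38 + k·7.
This is ≤ 343, so (11 − k)·38 + 7k ≤ 343, which gives k ≥ 3.
Exactly 3 works: 3 values at 7 and 8 at 38 total 325; raise one of the low values by 18 (still ≤ 37) to hit 343.

3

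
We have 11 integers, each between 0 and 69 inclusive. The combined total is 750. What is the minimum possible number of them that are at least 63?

If only k of them are at least 63, the other 11 − k are at most 62, so the total is at most k·69 + (11 − k)·62.
This must reach 750, so k·69 + (11 − k)·62 ≥ 750, giving k ≥ 10.
Exactly 10 works: 10 values at 69 and 1 at 62 total 752; lower one of the high values by 2 (still ≥ 63) to hit 750.

10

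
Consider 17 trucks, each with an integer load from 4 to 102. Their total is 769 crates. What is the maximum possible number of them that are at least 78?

9

Suppose k of them are at least 78. Those contribute at least 78 each and the other 17 − k at least 4 each.
So the total is at least 78k + 4(17 − k) = 68 + 74k. This must be ≤ 769, giving k ≤ 9.
k = 9 is achieved by 9 values at 78 and 8 at 4, total 734; add 35 to one value (staying below 78) to reach 769.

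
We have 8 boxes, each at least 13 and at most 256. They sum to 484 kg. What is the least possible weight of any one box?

To make one box as small as possible, make the other 7 as large as possible.
The other 7 can take up 7 × 256 = 1792 ≥ 484 − 13, so one box can sit at its floor of 13.
Achievable: one at 13 and the other 7 totalling 471, which fits since 7 × 13 ≤ 471 ≤ 7 × 256.

13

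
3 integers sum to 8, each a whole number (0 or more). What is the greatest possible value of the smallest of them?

The 3 values sum to 8, so their minimum is at most ⌊8/3⌋ = 2.
Equality holds with 1 value of 2 and 2 values of 3.

2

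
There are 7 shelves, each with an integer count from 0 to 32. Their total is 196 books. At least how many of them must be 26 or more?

Each value short of 26 is at most 25, costing at least 32 − 25 = 7 against the maximum total of 224.
We can afford to lose at most 224 − 196 = 28, so at most ⌊28/7⌋ = 4 fall short, and at least 3 are ≥ 26.
Exactly 3 works: 3 values at 32 and 4 at 25 total 196.

3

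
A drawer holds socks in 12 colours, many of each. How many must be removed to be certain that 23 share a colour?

In the worst case you draw 22 of each of the 12 colours: 12 × 22 = 264.
One more forces 23 of some colour, so 264 + 1 = 265.

265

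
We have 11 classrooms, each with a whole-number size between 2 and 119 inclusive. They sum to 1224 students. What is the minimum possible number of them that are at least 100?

Each value short of 100 is at most 99, costing at least 119 − 99 = 20 against the maximum total of 1309.
We can afford to lose at most 1309 − 1224 = 85, so at most ⌊85/20⌋ = 4 fall short, and at least 7 are ≥ 100.
Exactly 7 works: 7 values at 119 and 4 at 99 total 1229; lower one of the high values by 5 (still ≥ 100) to hit 1224.

7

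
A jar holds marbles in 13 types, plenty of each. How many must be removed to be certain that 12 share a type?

144

You could draw 11 of every type without reaching 12 of any — 143 in all.
One more forces 12 of some type, so 143 + 1 = 144.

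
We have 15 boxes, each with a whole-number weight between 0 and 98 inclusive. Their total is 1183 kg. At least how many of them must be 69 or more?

If only k of them are at least 69, the other 15 − k are at most 68, so the total is at most k·98 + (15 − k)·68.
This must reach 1183, so k·98 + (15 − k)·68 ≥ 1183, giving k ≥ 6.
Exactly 6 works: 6 values at 98 and 9 at 68 total 1200; lower one of the high values by 17 (still ≥ 69) to hit 1183.

6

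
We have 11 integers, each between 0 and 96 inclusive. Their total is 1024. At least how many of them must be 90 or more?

Each value short of 90 is at most 89, costing at least 96 − 89 = 7 against the maximum total of 1056.
We can afford to lose at most 1056 − 1024 = 32, so at most ⌊32/7⌋ = 4 fall short, and at least 7 are ≥ 90.
Exactly 7 works: 7 values at 96 and 4 at 89 total 1028; lower one of the high values by 4 (still ≥ 90) to hit 1024.

7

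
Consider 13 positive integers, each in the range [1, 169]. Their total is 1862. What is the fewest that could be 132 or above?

Suppose at most 13 − j of them reach 132; then j values are ≤ 131 and the rest ≤ 169.
The total is then ≤ 131·j + 169·(13 − j) = 2197 − 38j. For this to be ≥ 1862 we need j ≤ 8, so at least 13 − 8 = 5 must reach 132.
Exactly 5 works: 5 values at 169 and 8 at 131 total 1893; lower one of the high values by 31 (still ≥ 132) to hit 1862.

5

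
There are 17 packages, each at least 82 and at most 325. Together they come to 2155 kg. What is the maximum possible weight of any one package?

325

Maximizing one value means minimizing the remaining 16.
The other 16 contribute at least 16 × 82 = 1312, leaving at most 2155 − 1312 = 843.
But each package is capped at 325, so the maximum is 325.
Achievable: one at 325 and the other 16 totalling 1830, which fits since 16 × 82 ≤ 1830 ≤ 16 × 325.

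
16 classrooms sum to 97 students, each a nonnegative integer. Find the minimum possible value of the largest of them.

7

If every one of the 16 were at most 6, the total would be at most 16 × 6 = 96 < 97.
Achievable: 1 of them at 7 and 15 at 6 total 97.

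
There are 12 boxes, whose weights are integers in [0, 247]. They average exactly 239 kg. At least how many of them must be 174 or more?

The total is 12 × 239 = 2868.
Suppose at most 12 − j of them reach 174; then j values are ≤ 173 and the rest ≤ 247.
The total is then ≤ 173·j + 247·(12 − j) = 2964 − 74j. For this to be ≥ 2868 we need j ≤ 1, so at least 12 − 1 = 11 must reach 174.
Exactly 11 works: 11 values at 247 and 1 at 173 total 2890; lower one of the high values by 22 (still ≥ 174) to hit 2868.

11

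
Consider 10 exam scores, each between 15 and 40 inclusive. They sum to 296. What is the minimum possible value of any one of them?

To make one score as small as possible, make the other 9 as large as possible.
The other 9 can take up 9 × 40 = 360 ≥ 296 − 15, so one score can sit at its floor of 15.
Achievable: one at 15 and the other 9 totalling 281, which fits since 9 × 15 ≤ 281 ≤ 9 × 40.

15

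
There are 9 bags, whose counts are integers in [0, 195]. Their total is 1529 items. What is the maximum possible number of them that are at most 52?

1

Suppose k of them are at most 52. Those contribute at most 52 each and the rest at most 195 each.
So the total is at most 52k + 195(9 − k) = 1755 − 143k. This must still be ≥ 1529, so k ≤ 1.
k = 1 is achieved by 1 value at 52 and 8 at 195, total 1612; lower one of the 195's by 83 (still > 52) to reach 1529.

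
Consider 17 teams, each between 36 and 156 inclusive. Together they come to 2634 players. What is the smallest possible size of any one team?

138

To make one team as small as possible, make the other 16 as large as possible.
The other 16 contribute at most 16 × 156 = 2496, leaving at least 2634 − 2496 = 138.
Since 138 ≥ 36, this is achievable: one at 138 and 16 at 156.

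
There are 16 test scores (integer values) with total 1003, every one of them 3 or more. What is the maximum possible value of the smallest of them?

62

If every one of the 16 were at least 63, the total would be at least 16 × 63 = 1008 > 1003.
Taking 5 copies of 62 and 11 copies of 63 gives exactly 1003, so 62 is attained.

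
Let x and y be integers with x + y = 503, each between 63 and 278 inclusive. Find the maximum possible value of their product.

xy = x(503 − x) is maximized when x is as near 503/2 as the bounds allow.
Taking x = 251 and y = 252 (both in [63, 278]) gives xy = 63252.

63252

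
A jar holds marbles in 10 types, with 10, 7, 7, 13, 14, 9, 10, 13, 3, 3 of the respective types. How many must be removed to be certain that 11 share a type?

In the worst case you take as many as possible of each type without reaching 11: 10 + 7 + 7 + 10 + 10 + 9 + 10 + 10 + 3 + 3 = 79.
The next one must give 11 of some type, so 79 + 1 = 80.

80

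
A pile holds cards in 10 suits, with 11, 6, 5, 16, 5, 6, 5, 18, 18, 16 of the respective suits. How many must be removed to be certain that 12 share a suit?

In the worst case you take as many as possible of each suit without reaching 12: 11 + 6 + 5 + 11 + 5 + 6 + 5 + 11 + 11 + 11 = 82.
The next one must give 12 of some suit, so 82 + 1 = 83.

83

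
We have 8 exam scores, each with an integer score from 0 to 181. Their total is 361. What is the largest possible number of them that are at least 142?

2

Suppose k of them are at least 142. Those contribute at least 142 each and the other 8 − k at least 0 each.
So the total is at least 142k + 0(8 − k) = 0 + 142k. This must be ≤ 361, giving k ≤ 2.
k = 2 is achieved by 2 values at 142 and 6 at 0, total 284; add 77 to one value (staying below 142) to reach 361.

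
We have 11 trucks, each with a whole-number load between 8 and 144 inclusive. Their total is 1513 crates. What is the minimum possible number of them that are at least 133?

6

If only k of them are at least 133, the other 11 − k are at most 132, so the total is at most k·144 + (11 − k)·132.
This must reach 1513, so k·144 + (11 − k)·132 ≥ 1513, giving k ≥ 6.
Exactly 6 works: 6 values at 144 and 5 at 132 total 1524; lower one of the high values by 11 (still ≥ 133) to hit 1513.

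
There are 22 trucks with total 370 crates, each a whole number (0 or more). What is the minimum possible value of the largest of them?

The average is 370/22 > 16, so not all 22 can be 16 or less; the largest is ≥ 17.
Equality holds with 18 values of 17 and 4 values of 16.

17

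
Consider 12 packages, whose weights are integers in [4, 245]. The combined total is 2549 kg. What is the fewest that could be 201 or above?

4

If only k of them are at least 201, the other 12 − k are at most 200, so the total is at most k·245 + (12 − k)·200.
This must reach 2549, so k·245 + (12 − k)·200 ≥ 2549, giving k ≥ 4.
Exactly 4 works: 4 values at 245 and 8 at 200 total 2580; lower one of the high values by 31 (still ≥ 201) to hit 2549.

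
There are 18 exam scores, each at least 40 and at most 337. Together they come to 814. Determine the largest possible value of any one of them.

To make one score as large as possible, make the other 17 as small as possible.
The other 17 contribute at least 17 × 40 = 680, leaving at most 814 − 680 = 134.
Since 134 ≤ 337, this is achievable: one at 134 and 17 at 40.

134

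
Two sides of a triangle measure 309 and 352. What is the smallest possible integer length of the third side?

The third side must exceed |309 − 352| = 43.
The smallest integer above 43 is 44.

44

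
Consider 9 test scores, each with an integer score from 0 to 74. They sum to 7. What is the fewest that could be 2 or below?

If only k of them are at most 2, the other 9 − k are at least 3, so the total is at least (9 − k)·3 + k·0.
This is ≤ 7, so (9 − k)·3 + 0k ≤ 7, which gives k ≥ 7.
Exactly 7 works: 7 values at 0 and 2 at 3 total 6; raise one of the low values by 1 (still ≤ 2) to hit 7.

7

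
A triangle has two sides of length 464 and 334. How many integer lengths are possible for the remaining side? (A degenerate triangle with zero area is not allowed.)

The triangle inequality gives |464 − 334| < c < 464 + 334, i.e. 130 < c < 798.
So c can be any integer from 131 to 797: 667 values.

667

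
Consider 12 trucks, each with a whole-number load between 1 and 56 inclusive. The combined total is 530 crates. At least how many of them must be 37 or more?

Suppose at most 12 − j of them reach 37; then j values are ≤ 36 and the rest ≤ 56.
The total is then ≤ 36·j + 56·(12 − j) = 672 − 20j. For this to be ≥ 530 we need j ≤ 7, so at least 12 − 7 = 5 must reach 37.
Exactly 5 works: 5 values at 56 and 7 at 36 total 532; lower one of the high values by 2 (still ≥ 37) to hit 530.

5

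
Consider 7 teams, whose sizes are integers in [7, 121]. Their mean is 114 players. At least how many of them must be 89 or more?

The total is 7 × 114 = 798.
If only k of them are at least 89, the other 7 − k are at most 88, so the total is at most k·121 + (7 − k)·88.
This must reach 798, so k·121 + (7 − k)·88 ≥ 798, giving k ≥ 6.
Exactly 6 works: 6 values at 121 and 1 at 88 total 814; lower one of the high values by 16 (still ≥ 89) to hit 798.

6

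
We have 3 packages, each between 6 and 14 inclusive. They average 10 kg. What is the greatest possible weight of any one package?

14

To make one package as large as possible, make the other 2 as small as possible.
The total is 3 × 10 = 30.
The other 2 contribute at least 2 × 6 = 12, leaving at most 30 − 12 = 18.
But each package is capped at 14, so the maximum is 14.
Achievable: one at 14 and the other 2 totalling 16, which fits since 2 × 6 ≤ 16 ≤ 2 × 14.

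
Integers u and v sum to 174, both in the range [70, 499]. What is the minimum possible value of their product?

uv = u(174 − u) is concave in u, so over [70, 104] it is minimized at an endpoint.
At the endpoint u = 70, v = 174 − 70 = 104, so uv = 70 × 104 = 7280.

7280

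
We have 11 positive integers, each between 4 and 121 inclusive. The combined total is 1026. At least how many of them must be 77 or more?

If only k of them are at least 77, the other 11 − k are at most 76, so the total is at most k·121 + (11 − k)·76.
This must reach 1026, so k·121 + (11 − k)·76 ≥ 1026, giving k ≥ 5.
Exactly 5 works: 5 values at 121 and 6 at 76 total 1061; lower one of the high values by 35 (still ≥ 77) to hit 1026.

5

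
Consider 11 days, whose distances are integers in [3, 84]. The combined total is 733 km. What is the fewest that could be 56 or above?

If only k of them are at least 56, the other 11 − k are at most 55, so the total is at most k·84 + (11 − k)·55.
This must reach 733, so k·84 + (11 − k)·55 ≥ 733, giving k ≥ 5.
Exactly 5 works: 5 values at 84 and 6 at 55 total 750; lower one of the high values by 17 (still ≥ 56) to hit 733.

5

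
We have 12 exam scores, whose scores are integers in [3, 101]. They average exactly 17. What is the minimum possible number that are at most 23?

4

The total is 12 × 17 = 204.
Each value above 23 is at least 24, contributing at least 24 − 3 = 21 above the floor 3.
The sum exceeds the floor total 36 by 168, so at most ⌊168/21⌋ = 8 exceed 23, and at least 4 are ≤ 23.
Exactly 4 works: 4 values at 3 and 8 at 24 total 204.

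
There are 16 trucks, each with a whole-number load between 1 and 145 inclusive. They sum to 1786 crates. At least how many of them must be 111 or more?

Suppose at most 16 − j of them reach 111; then j values are ≤ 110 and the rest ≤ 145.
The total is then ≤ 110·j + 145·(16 − j) = 2320 − 35j. For this to be ≥ 1786 we need j ≤ 15, so at least 16 − 15 = 1 must reach 111.
Exactly 1 works: 1 value at 145 and 15 at 110 total 1795; lower one of the high values by 9 (still ≥ 111) to hit 1786.

1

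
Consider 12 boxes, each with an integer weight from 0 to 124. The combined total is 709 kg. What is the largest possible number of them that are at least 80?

8

With k values at 80 or above and the rest at least 0, the sum is at least 0 + 80k.
Since the sum is 709, we need 80k ≤ 709, i.e. k ≤ 8.
k = 8 is achieved by 8 values at 80 and 4 at 0, total 640; add 69 to one value (staying below 80) to reach 709.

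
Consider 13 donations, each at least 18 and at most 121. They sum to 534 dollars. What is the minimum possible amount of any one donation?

18

To make one donation as small as possible, make the other 12 as large as possible.
The other 12 can take up 12 × 121 = 1452 ≥ 534 − 18, so one donation can sit at its floor of 18.
Achievable: one at 18 and the other 12 totalling 516, which fits since 12 × 18 ≤ 516 ≤ 12 × 121.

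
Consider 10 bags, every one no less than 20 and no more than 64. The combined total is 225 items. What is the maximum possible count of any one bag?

45

Maximizing one value means minimizing the remaining 9.
The other 9 contribute at least 9 × 20 = 180, leaving at most 225 − 180 = 45.
Since 45 ≤ 64, this is achievable: one at 45 and 9 at 20.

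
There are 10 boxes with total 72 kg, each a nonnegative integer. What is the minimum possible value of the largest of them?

Some value must be at least ⌈72/10⌉ = 8, since 10 × 7 = 70 < 72.
Equality holds with 2 values of 8 and 8 values of 7.

8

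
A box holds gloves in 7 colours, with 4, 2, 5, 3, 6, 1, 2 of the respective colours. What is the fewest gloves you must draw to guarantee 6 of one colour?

In the worst case you take as many as possible of each colour without reaching 6: 4 + 2 + 5 + 3 + 5 + 1 + 2 = 22.
The next one must give 6 of some colour, so 22 + 1 = 23.

23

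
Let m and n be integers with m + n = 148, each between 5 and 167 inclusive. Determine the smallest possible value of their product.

For a fixed sum, mn is smallest when m and n are as far apart as possible.
The extreme feasible split is m = 5, n = 143, giving mn = 715.

715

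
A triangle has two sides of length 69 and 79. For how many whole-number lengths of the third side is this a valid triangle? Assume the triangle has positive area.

137

The triangle inequality gives |69 − 79| < c < 69 + 79, i.e. 10 < c < 148.
So c can be any integer from 11 to 147: 137 values.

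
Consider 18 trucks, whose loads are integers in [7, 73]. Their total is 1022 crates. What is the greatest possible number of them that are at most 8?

4

Each value at 8 or below falls at least 73 − 8 = 65 short of the ceiling 73.
The ceiling total is 18 × 73 = 1314, and we need 1022, so at most ⌊(1314 − 1022)/65⌋ = 4 can be that low.
k = 4 is achieved by 4 values at 8 and 14 at 73, total 1054; lower one of the 73's by 32 (still > 8) to reach 1022.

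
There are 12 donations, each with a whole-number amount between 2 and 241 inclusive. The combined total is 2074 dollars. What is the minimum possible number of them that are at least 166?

Suppose at most 12 − j of them reach 166; then j values are ≤ 165 and the rest ≤ 241.
The total is then ≤ 165·j + 241·(12 − j) = 2892 − 76j. For this to be ≥ 2074 we need j ≤ 10, so at least 12 − 10 = 2 must reach 166.
Exactly 2 works: 2 values at 241 and 10 at 165 total 2132; lower one of the high values by 58 (still ≥ 166) to hit 2074.

2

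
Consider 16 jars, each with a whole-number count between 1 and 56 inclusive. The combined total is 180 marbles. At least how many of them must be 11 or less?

Each value above 11 is at least 12, contributing at least 12 − 1 = 11 above the floor 1.
The sum exceeds the floor total 16 by 164, so at most ⌊164/11⌋ = 14 exceed 11, and at least 2 are ≤ 11.
Exactly 2 works: 2 values at 1 and 14 at 12 total 170; raise one of the low values by 10 (still ≤ 11) to hit 180.

2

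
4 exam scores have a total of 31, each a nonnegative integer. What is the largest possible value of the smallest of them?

The 4 values sum to 31, so their minimum is at most ⌊31/4⌋ = 7.
Achievable: 1 of them at 7 and 3 at 8 total 31.

7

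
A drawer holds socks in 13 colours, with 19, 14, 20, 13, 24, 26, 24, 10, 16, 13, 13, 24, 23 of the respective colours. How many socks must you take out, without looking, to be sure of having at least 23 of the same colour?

229

In the worst case you take as many as possible of each colour without reaching 23: 19 + 14 + 20 + 13 + 22 + 22 + 22 + 10 + 16 + 13 + 13 + 22 + 22 = 228.
The next one must give 23 of some colour, so 228 + 1 = 229.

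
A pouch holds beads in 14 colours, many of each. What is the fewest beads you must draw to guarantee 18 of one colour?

239

In the worst case you draw 17 of each of the 14 colours: 14 × 17 = 238.
One more forces 18 of some colour, so 238 + 1 = 239.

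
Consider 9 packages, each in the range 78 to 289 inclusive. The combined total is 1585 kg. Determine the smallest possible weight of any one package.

To make one package as small as possible, make the other 8 as large as possible.
The other 8 can take up 8 × 289 = 2312 ≥ 1585 − 78, so one package can sit at its floor of 78.
Achievable: one at 78 and the other 8 totalling 1507, which fits since 8 × 78 ≤ 1507 ≤ 8 × 289.

78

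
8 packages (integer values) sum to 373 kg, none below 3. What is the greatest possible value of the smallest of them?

The 8 values sum to 373, so their minimum is at most ⌊373/8⌋ = 46.
Equality holds with 3 values of 46 and 5 values of 47.

46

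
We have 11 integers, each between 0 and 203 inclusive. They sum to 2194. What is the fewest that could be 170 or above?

10

Suppose at most 11 − j of them reach 170; then j values are ≤ 169 and the rest ≤ 203.
The total is then ≤ 169·j + 203·(11 − j) = 2233 − 34j. For this to be ≥ 2194 we need j ≤ 1, so at least 11 − 1 = 10 must reach 170.
Exactly 10 works: 10 values at 203 and 1 at 169 total 2199; lower one of the high values by 5 (still ≥ 170) to hit 2194.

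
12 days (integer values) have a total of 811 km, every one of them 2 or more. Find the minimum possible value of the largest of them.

The average is 811/12 > 67, so not all 12 can be 67 or less; the largest is ≥ 68.
Achievable: 7 of them at 68 and 5 at 67 total 811.

68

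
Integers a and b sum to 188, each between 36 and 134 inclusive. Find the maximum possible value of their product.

8836

With a + b fixed, ab peaks when the two are closest together.
Taking a = 94 and b = 94 (both in [36, 134]) gives ab = 8836.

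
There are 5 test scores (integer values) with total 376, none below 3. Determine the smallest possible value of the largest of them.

If every one of the 5 were at most 75, the total would be at most 5 × 75 = 375 < 376.
Achievable: 1 of them at 76 and 4 at 75 total 376.

76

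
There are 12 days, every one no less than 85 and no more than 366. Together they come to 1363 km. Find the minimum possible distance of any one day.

To make one day as small as possible, make the other 11 as large as possible.
The other 11 can take up 11 × 366 = 4026 ≥ 1363 − 85, so one day can sit at its floor of 85.
Achievable: one at 85 and the other 11 totalling 1278, which fits since 11 × 85 ≤ 1278 ≤ 11 × 366.

85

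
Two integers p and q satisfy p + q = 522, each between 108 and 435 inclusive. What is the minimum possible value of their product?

pq = p(522 − p) is concave in p, so over [108, 414] it is minimized at an endpoint.
At the endpoint p = 108, q = 522 − 108 = 414, so pq = 108 × 414 = 44712.

44712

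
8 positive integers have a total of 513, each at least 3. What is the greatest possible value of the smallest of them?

64

If every one of the 8 were at least 65, the total would be at least 8 × 65 = 520 > 513.
Achievable: 7 of them at 64 and 1 at 65 total 513.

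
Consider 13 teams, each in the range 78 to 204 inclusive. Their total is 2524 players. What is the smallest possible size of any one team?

Minimizing one value means maximizing the remaining 12.
The other 12 can take up 12 × 204 = 2448 ≥ 2524 − 78, so one team can sit at its floor of 78.
Achievable: one at 78 and the other 12 totalling 2446, which fits since 12 × 78 ≤ 2446 ≤ 12 × 204.

78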